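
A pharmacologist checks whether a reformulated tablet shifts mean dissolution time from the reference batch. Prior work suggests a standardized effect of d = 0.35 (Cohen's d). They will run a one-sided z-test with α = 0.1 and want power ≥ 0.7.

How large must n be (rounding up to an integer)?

Set Φ(δ − 1.282) = 0.7; then δ − 1.282 = Φ⁻¹(0.7) = 0.524, giving δ = 1.806.
δ = d·√n ⇒ n = (δ/d)² = (1.806 / 0.35)² = 26.62.
Rounding up, n = 27.

n = 27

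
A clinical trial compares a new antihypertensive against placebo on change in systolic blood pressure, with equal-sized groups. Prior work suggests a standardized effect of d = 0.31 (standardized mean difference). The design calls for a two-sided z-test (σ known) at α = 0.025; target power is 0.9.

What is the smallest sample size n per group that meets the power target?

For power 0.9 need Φ(δ − z_{0.0125}) = 0.9, so δ = z_{0.0125} + z_{0.10} = 2.241 + 1.282 = 3.523.
(For δ > 0 the lower-tail rejection region contributes negligibly to power, so the one-term inversion is standard.)
δ = d·√(n/2) ⇒ n = 2(δ/d)² = 2 × (3.523 / 0.31)² = 258.30.
Rounding up, n = 259 per group.

n = 259 per group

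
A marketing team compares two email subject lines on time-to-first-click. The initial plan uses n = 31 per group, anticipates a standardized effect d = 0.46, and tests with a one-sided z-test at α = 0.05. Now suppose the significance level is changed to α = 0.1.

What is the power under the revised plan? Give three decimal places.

Power ≈ 0.702

δ = d·√(n/2) = 0.46 × √(31/2) = 1.8110 (unchanged). New critical value: z_{0.1} = 1.282.
Revised power = P(Z > 1.282 − δ) = Φ(0.529) = 0.7018.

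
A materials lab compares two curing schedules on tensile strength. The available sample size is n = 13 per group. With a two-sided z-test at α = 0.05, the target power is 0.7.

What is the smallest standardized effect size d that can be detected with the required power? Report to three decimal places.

Required noncentrality: δ = z_{0.025} + z_{0.30} = 1.960 + 0.524 = 2.484.
(Lower-tail contribution to power is negligible for δ > 0.)
δ = d·√(n/2) ⇒ d = δ/√(n/2) = 2.484/√(13/2) = 0.9744.

d ≈ 0.974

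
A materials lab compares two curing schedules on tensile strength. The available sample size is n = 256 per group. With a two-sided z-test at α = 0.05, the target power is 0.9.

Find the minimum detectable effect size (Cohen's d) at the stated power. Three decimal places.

d ≈ 0.287

Required noncentrality: δ = z_{0.025} + z_{0.10} = 1.960 + 1.282 = 3.242.
(Lower-tail contribution to power is negligible for δ > 0.)
δ = d·√(n/2) ⇒ d = δ/√(n/2) = 3.242/√(256/2) = 0.2865.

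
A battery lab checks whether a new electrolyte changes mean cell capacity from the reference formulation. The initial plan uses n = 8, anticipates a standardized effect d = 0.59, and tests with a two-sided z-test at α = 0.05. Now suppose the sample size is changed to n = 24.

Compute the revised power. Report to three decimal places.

With n = 24: δ = d·√n = 0.59 × √24 = 2.8904. Critical value z_{0.025} = 1.960.
Revised power = Φ(δ − 1.960) + Φ(−δ − 1.960) = Φ(0.930) + Φ(-4.850) = 0.8239 + 0.0000 = 0.8239.

Power ≈ 0.824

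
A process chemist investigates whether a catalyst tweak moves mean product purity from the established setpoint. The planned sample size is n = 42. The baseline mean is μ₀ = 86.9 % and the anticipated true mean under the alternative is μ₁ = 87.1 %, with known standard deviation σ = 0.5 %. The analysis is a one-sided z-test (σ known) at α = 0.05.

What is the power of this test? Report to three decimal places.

Standardized effect: d = |μ₁ − μ₀| / σ = |87.1 − 86.9| / 0.5 = 0.4000
Noncentrality parameter: δ = d·√n = 0.4000 × √42 = 2.5923
Critical value for a one-sided test at α = 0.05: z_α = 1.645.
Power = Φ(δ − 1.645) = Φ(0.947) = 0.8283.

Power ≈ 0.828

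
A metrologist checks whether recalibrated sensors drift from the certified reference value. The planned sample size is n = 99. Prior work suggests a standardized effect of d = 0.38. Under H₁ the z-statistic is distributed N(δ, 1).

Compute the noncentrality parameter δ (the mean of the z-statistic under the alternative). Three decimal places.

δ ≈ 3.781

δ = d·√n = 0.38 × √99 = 3.7810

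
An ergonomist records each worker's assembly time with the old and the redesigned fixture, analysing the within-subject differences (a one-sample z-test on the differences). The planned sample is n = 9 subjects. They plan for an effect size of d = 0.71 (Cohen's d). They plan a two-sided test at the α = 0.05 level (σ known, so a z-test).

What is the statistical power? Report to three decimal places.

Power ≈ 0.568

Noncentrality parameter: δ = d·√n = 0.71 × √9 = 2.1300
Critical value for a two-sided test at α = 0.05: z_{α/2} = 1.960.
Power = Φ(δ − 1.960) + Φ(−δ − 1.960) = Φ(0.170) + Φ(-4.090) = 0.5675 + 0.0000 = 0.5675.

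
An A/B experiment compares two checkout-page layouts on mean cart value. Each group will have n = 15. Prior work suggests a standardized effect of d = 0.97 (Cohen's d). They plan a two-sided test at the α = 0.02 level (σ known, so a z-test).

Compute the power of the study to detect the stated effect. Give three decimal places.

Noncentrality parameter: δ = d·√(n/2) = 0.97 × √(15/2) = 2.6565
Critical value for a two-sided test at α = 0.02: z_{α/2} = 2.326.
Power = Φ(δ − 2.326) + Φ(−δ − 2.326) = Φ(0.330) + Φ(-4.983) = 0.6293 + 0.0000 = 0.6293.

Power ≈ 0.629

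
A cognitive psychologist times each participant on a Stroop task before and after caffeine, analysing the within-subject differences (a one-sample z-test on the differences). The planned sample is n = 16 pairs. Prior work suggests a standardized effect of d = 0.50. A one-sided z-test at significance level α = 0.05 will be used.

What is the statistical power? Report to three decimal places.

Power ≈ 0.639

Noncentrality parameter: λ = d·√n = 0.50 × √16 = 2.0000
Critical value for a one-sided test at α = 0.05: z_α = 1.645.
Power = P(Z > 1.645 − λ) = Φ(0.355) = 0.6388.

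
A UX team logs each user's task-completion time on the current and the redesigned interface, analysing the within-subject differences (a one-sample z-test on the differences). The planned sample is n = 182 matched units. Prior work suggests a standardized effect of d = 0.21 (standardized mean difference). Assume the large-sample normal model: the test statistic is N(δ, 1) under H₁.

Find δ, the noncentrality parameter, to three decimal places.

δ = d·√n = 0.21 × √182 = 2.8331

δ ≈ 2.833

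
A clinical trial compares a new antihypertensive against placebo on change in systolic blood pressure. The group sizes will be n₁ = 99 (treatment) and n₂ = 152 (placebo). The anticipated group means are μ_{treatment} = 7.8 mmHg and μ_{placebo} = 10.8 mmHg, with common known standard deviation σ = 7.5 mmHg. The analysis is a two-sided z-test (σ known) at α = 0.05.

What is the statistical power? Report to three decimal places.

Power ≈ 0.872

Standardized effect: d = |μ_{treatment} − μ_{placebo}| / σ = |7.8 − 10.8| / 7.5 = 0.4000
Noncentrality parameter: δ = d / √(1/n₁ + 1/n₂) = 0.4000 / √(1/99 + 1/152) = 3.0972
Two-sided α = 0.05 → critical value z_{0.025} = 1.960.
Power = Φ(δ − 1.960) + Φ(−δ − 1.960) = Φ(1.137) + Φ(-5.057) = 0.8723 + 0.0000 = 0.8723.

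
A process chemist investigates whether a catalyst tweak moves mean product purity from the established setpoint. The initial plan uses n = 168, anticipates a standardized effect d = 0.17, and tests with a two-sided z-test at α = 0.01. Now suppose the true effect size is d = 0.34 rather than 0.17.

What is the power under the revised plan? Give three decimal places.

Power ≈ 0.966

With d = 0.34: δ = d·√n = 0.34 × √168 = 4.4069. Critical value z_{0.005} = 2.576.
Revised power = Φ(δ − 2.576) + Φ(−δ − 2.576) = Φ(1.831) + Φ(-6.983) = 0.9665 + 0.0000 = 0.9665.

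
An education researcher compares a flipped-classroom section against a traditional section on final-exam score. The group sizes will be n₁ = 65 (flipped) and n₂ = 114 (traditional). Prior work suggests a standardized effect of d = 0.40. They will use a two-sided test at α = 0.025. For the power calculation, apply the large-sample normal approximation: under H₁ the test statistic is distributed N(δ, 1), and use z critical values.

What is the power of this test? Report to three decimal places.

Power ≈ 0.630

Noncentrality parameter: λ = d / √(1/n₁ + 1/n₂) = 0.40 / √(1/65 + 1/114) = 2.5736
Critical value for a two-sided test at α = 0.025: z_{α/2} = 2.241.
Power = Φ(λ − 2.241) + Φ(−λ − 2.241) = Φ(0.332) + Φ(-4.815) = 0.6301 + 0.0000 = 0.6301.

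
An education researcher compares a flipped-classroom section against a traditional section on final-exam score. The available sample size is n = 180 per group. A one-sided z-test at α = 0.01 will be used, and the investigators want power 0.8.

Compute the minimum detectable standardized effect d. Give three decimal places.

Need Φ(δ − 2.326) = 0.8, so δ = 2.326 + 0.842 = 3.168.
δ = d·√(n/2) ⇒ d = δ/√(n/2) = 3.168/√(180/2) = 0.3339.

d ≈ 0.334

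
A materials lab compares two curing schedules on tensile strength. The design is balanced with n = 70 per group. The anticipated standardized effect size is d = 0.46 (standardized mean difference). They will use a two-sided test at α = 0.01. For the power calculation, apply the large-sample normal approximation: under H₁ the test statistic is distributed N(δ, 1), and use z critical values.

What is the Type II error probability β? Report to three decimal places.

β ≈ 0.442

Noncentrality parameter: δ = d·√(n/2) = 0.46 × √(70/2) = 2.7214
Two-sided α = 0.01 → critical value z_{0.005} = 2.576.
Power = Φ(δ − 2.576) + Φ(−δ − 2.576) = Φ(0.146) + Φ(-5.297) = 0.5579 + 0.0000 = 0.5579.
Type II error: β = 1 − power = 1 − 0.5579 = 0.4421.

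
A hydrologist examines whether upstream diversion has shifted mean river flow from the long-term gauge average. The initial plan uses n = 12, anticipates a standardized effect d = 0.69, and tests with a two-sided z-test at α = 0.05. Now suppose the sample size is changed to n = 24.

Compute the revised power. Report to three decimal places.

With n = 24: δ = d·√n = 0.69 × √24 = 3.3803. Critical value z_{0.025} = 1.960.
Revised power = Φ(δ − 1.960) + Φ(−δ − 1.960) = Φ(1.420) + Φ(-5.340) = 0.9222 + 0.0000 = 0.9222.

Power ≈ 0.922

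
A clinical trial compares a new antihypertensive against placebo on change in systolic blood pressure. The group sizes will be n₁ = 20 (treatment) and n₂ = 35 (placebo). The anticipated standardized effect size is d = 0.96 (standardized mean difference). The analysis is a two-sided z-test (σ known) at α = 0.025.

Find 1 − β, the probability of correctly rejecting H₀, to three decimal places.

Noncentrality parameter: δ = d / √(1/n₁ + 1/n₂) = 0.96 / √(1/20 + 1/35) = 3.4248
Two-sided α = 0.025 → critical value z_{0.0125} = 2.241.
Power = Φ(δ − 2.241) + Φ(−δ − 2.241) = Φ(1.183) + Φ(-5.666) = 0.8817 + 0.0000 = 0.8817.

Power ≈ 0.882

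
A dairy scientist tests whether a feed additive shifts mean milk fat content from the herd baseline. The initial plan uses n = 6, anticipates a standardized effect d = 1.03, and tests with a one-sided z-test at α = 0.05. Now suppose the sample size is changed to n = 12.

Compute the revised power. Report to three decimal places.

Power ≈ 0.973

With n = 12: δ = d·√n = 1.03 × √12 = 3.5680. Critical value z_{0.05} = 1.645.
Revised power = Φ(δ − 1.645) = Φ(1.923) = 0.9728.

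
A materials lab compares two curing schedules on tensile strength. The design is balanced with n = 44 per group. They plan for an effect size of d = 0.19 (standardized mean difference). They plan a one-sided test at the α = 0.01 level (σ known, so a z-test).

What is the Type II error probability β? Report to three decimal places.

β ≈ 0.924

Noncentrality parameter: δ = d·√(n/2) = 0.19 × √(44/2) = 0.8912
One-sided α = 0.01 → critical value z_{0.01} = 2.326.
Power = Φ(δ − 2.326) = Φ(-1.435) = 0.0756.
Type II error: β = 1 − power = 1 − 0.0756 = 0.9244.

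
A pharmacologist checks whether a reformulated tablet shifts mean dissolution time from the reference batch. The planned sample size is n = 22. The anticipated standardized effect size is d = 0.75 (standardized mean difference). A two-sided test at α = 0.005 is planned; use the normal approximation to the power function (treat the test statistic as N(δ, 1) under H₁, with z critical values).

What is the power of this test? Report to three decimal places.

Power ≈ 0.761

Noncentrality parameter: δ = d·√n = 0.75 × √22 = 3.5178
Critical value for a two-sided test at α = 0.005: z_{α/2} = 2.807.
Power = Φ(δ − 2.807) + Φ(−δ − 2.807) = Φ(0.711) + Φ(-6.325) = 0.7614 + 0.0000 = 0.7614.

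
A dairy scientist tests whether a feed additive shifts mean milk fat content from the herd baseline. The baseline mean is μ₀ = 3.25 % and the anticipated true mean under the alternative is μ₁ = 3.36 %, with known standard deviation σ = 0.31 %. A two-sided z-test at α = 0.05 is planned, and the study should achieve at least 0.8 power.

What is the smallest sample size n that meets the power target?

Standardized effect: d = |μ₁ − μ₀| / σ = |3.36 − 3.25| / 0.31 = 0.3548
For power 0.8 need Φ(δ − z_{0.025}) = 0.8, so δ = z_{0.025} + z_{0.20} = 1.960 + 0.842 = 2.802.
(For δ > 0 the lower-tail rejection region contributes negligibly to power, so the one-term inversion is standard.)
δ = d·√n ⇒ n = (δ/d)² = (2.802 / 0.3548)² = 62.34.
Rounding up, n = 63.

n = 63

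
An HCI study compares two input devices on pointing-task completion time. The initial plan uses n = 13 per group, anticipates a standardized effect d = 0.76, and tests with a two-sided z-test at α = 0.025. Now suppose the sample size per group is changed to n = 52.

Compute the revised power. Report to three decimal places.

Power ≈ 0.949

With n = 52 per group: δ = d·√(n/2) = 0.76 × √(52/2) = 3.8753. Critical value z_{0.0125} = 2.241.
Revised power = Φ(δ − 2.241) + Φ(−δ − 2.241) = Φ(1.634) + Φ(-6.117) = 0.9489 + 0.0000 = 0.9489.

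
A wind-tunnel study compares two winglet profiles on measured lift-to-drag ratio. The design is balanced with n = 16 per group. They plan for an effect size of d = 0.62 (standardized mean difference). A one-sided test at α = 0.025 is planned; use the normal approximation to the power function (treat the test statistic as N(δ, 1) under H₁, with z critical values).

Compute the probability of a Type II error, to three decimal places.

β ≈ 0.582

Noncentrality parameter: δ = d·√(n/2) = 0.62 × √(16/2) = 1.7536
One-sided α = 0.025 → critical value z_{0.025} = 1.960.
Power = P(Z > 1.960 − δ) = Φ(-0.206) = 0.4183.
Type II error: β = 1 − power = 1 − 0.4183 = 0.5817.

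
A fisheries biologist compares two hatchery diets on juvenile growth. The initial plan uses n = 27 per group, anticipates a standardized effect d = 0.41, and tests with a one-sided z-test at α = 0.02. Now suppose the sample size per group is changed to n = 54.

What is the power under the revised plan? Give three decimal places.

Power ≈ 0.531

With n = 54 per group: δ = d·√(n/2) = 0.41 × √(54/2) = 2.1304. Critical value z_{0.02} = 2.054.
Revised power = P(Z > 2.054 − δ) = Φ(0.077) = 0.5306.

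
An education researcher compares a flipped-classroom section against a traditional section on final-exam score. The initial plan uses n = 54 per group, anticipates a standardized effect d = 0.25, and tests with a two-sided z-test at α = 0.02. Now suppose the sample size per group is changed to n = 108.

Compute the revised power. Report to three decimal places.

With n = 108 per group: δ = d·√(n/2) = 0.25 × √(108/2) = 1.8371. Critical value z_{0.01} = 2.326.
Revised power = Φ(δ − 2.326) + Φ(−δ − 2.326) = Φ(-0.489) + Φ(-4.163) = 0.3123 + 0.0000 = 0.3124.

Power ≈ 0.312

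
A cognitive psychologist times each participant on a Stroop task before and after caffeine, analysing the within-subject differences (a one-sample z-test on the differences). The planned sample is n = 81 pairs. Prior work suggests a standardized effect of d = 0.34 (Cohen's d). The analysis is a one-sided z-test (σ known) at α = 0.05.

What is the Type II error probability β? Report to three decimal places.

β ≈ 0.079

Noncentrality parameter: δ = d·√n = 0.34 × √81 = 3.0600
Critical value for a one-sided test at α = 0.05: z_α = 1.645.
Power = Φ(δ − 1.645) = Φ(1.415) = 0.9215.
Type II error: β = 1 − power = 1 − 0.9215 = 0.0785.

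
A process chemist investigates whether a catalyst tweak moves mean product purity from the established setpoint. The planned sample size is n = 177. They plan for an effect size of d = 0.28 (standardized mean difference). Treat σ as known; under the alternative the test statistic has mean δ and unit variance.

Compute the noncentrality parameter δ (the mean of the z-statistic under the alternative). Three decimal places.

δ = d·√n = 0.28 × √177 = 3.7252

δ ≈ 3.725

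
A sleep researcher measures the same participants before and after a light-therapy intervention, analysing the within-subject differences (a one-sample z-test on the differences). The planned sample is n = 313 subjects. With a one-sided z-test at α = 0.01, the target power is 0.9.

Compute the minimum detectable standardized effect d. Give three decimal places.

d ≈ 0.204

Need Φ(δ − 2.326) = 0.9, so δ = 2.326 + 1.282 = 3.608.
δ = d·√n ⇒ d = δ/√n = 3.608/√313 = 0.2039.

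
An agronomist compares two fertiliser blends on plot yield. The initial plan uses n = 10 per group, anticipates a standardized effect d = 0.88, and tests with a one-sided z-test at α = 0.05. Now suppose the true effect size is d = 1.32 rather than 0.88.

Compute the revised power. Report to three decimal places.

With d = 1.32: δ = d·√(n/2) = 1.32 × √(10/2) = 2.9516. Critical value z_{0.05} = 1.645.
Revised power = Φ(δ − 1.645) = Φ(1.307) = 0.9044.

Power ≈ 0.904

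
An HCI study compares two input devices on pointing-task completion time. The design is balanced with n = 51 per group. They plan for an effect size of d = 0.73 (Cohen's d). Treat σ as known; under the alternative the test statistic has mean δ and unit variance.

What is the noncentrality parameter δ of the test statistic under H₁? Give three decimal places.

δ ≈ 3.686

The noncentrality parameter scales effect size by the design's sample-size factor: δ = d·√(n/2) = 0.73 × √(51/2) = 3.6863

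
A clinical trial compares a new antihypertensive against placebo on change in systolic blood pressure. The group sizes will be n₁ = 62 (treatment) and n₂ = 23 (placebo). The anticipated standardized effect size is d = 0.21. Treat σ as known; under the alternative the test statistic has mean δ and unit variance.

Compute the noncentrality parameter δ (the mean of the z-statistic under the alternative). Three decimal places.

δ ≈ 0.860

δ = d / √(1/n₁ + 1/n₂) = 0.21 / √(1/62 + 1/23) = 0.8601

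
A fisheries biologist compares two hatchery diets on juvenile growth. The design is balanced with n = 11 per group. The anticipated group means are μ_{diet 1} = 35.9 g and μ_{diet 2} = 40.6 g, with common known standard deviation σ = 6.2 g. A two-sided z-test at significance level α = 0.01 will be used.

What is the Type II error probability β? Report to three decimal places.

Standardized effect: d = |μ_{diet 1} − μ_{diet 2}| / σ = |35.9 − 40.6| / 6.2 = 0.7581
Noncentrality parameter: δ = d·√(n/2) = 0.7581 × √(11/2) = 1.7778
Critical value for a two-sided test at α = 0.01: z_{α/2} = 2.576.
Power = Φ(δ − 2.576) + Φ(−δ − 2.576) = Φ(-0.798) + Φ(-4.354) = 0.2124 + 0.0000 = 0.2124.
Type II error: β = 1 − power = 1 − 0.2124 = 0.7876.

β ≈ 0.788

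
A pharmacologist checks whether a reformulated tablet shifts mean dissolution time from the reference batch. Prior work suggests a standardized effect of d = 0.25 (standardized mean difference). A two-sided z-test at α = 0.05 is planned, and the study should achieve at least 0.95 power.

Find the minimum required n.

n = 208

Set Φ(δ − 1.960) = 0.95; then δ − 1.960 = Φ⁻¹(0.95) = 1.645, giving δ = 3.605.
(The Φ(−δ − z_{α/2}) term is vanishingly small for δ > 0 and is dropped in the standard sample-size formula.)
δ = d·√n ⇒ n = (δ/d)² = (3.605 / 0.25)² = 207.92.
Round up to the next whole unit.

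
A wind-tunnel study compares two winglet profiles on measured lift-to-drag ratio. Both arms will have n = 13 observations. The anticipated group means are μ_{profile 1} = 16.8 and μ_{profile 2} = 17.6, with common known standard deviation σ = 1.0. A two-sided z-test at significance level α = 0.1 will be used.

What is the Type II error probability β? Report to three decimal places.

Standardized effect: d = |μ_{profile 1} − μ_{profile 2}| / σ = |16.8 − 17.6| / 1.0 = 0.8000
Noncentrality parameter: δ = d·√(n/2) = 0.8000 × √(13/2) = 2.0396
Two-sided α = 0.1 → critical value z_{0.05} = 1.645.
Power = Φ(δ − 1.645) + Φ(−δ − 1.645) = Φ(0.395) + Φ(-3.684) = 0.6535 + 0.0001 = 0.6536.
Type II error: β = 1 − power = 1 − 0.6536 = 0.3464.

β ≈ 0.346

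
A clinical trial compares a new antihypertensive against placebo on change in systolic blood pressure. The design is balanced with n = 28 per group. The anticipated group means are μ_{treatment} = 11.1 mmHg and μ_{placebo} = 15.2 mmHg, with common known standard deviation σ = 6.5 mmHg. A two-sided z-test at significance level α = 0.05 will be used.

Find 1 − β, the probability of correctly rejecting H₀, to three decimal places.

Standardized effect: d = |μ_{treatment} − μ_{placebo}| / σ = |11.1 − 15.2| / 6.5 = 0.6308
Noncentrality parameter: δ = d·√(n/2) = 0.6308 × √(28/2) = 2.3601
Two-sided α = 0.05 → critical value z_{0.025} = 1.960.
Power = Φ(δ − 1.960) + Φ(−δ − 1.960) = Φ(0.400) + Φ(-4.320) = 0.6555 + 0.0000 = 0.6555.

Power ≈ 0.655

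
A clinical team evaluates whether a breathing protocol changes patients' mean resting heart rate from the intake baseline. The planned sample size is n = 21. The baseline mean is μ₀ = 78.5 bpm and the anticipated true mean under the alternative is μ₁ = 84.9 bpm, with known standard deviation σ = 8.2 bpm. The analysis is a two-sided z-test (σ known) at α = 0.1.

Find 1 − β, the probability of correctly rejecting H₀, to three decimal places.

Standardized effect: d = |μ₁ − μ₀| / σ = |84.9 − 78.5| / 8.2 = 0.7805
Noncentrality parameter: δ = d·√n = 0.7805 × √21 = 3.5766
Critical value for a two-sided test at α = 0.1: z_{α/2} = 1.645.
Power = Φ(δ − 1.645) + Φ(−δ − 1.645) = Φ(1.932) + Φ(-5.221) = 0.9733 + 0.0000 = 0.9733.

Power ≈ 0.973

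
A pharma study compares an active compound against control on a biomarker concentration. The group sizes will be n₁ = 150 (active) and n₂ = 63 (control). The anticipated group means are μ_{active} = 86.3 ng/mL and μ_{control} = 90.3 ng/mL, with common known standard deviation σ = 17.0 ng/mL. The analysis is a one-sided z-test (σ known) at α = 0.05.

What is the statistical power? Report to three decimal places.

Power ≈ 0.469

Standardized effect: d = |μ_{active} − μ_{control}| / σ = |86.3 − 90.3| / 17.0 = 0.2353
Noncentrality parameter: δ = d / √(1/n₁ + 1/n₂) = 0.2353 / √(1/150 + 1/63) = 1.5672
One-sided α = 0.05 → critical value z_{0.05} = 1.645.
Power = P(Z > 1.645 − δ) = Φ(-0.078) = 0.4691.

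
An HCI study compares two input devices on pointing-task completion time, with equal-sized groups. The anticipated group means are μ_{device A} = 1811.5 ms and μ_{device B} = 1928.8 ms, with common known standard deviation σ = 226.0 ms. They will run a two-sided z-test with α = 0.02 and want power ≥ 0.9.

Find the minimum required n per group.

Standardized effect: d = |μ_{device A} − μ_{device B}| / σ = |1811.5 − 1928.8| / 226.0 = 0.5190
Set Φ(δ − 2.326) = 0.9; then δ − 2.326 = Φ⁻¹(0.9) = 1.282, giving δ = 3.608.
(Ignoring the negligible lower-tail rejection probability gives the usual closed-form inversion.)
δ = d·√(n/2) ⇒ n = 2(δ/d)² = 2 × (3.608 / 0.5190)² = 96.64.
Rounding up, n = 97 per group.

n = 97 per group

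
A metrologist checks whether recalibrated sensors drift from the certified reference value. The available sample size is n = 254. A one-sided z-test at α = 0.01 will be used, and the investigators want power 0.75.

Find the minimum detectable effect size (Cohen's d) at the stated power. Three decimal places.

Need Φ(δ − 2.326) = 0.75, so δ = 2.326 + 0.674 = 3.001.
δ = d·√n ⇒ d = δ/√n = 3.001/√254 = 0.1883.

d ≈ 0.188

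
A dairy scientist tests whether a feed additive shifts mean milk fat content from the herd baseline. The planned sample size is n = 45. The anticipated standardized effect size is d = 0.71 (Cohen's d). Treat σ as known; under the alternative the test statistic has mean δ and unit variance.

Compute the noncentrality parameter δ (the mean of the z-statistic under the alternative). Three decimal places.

δ ≈ 4.763

The noncentrality parameter scales effect size by the design's sample-size factor: δ = d·√n = 0.71 × √45 = 4.7628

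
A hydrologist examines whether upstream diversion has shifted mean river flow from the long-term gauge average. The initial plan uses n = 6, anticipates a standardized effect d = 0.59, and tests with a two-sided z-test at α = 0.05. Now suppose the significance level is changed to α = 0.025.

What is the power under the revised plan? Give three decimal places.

Power ≈ 0.213

δ = d·√n = 0.59 × √6 = 1.4452 (unchanged). New critical value: z_{0.0125} = 2.241.
Revised power = Φ(δ − 2.241) + Φ(−δ − 2.241) = Φ(-0.796) + Φ(-3.687) = 0.2130 + 0.0001 = 0.2131.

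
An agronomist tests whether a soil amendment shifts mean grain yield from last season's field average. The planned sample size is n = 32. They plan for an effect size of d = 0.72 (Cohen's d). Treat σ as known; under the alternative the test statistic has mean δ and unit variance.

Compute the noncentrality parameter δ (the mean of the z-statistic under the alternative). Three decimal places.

δ ≈ 4.073

δ = d·√n = 0.72 × √32 = 4.0729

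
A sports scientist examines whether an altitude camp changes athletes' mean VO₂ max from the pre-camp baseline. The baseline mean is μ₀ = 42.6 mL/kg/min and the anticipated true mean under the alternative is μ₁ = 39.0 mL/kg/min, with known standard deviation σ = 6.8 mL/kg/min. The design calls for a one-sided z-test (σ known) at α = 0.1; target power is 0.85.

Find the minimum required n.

n = 20

Standardized effect: d = |μ₁ − μ₀| / σ = |39.0 − 42.6| / 6.8 = 0.5294
Set Φ(δ − 1.282) = 0.85; then δ − 1.282 = Φ⁻¹(0.85) = 1.036, giving δ = 2.318.
δ = d·√n ⇒ n = (δ/d)² = (2.318 / 0.5294)² = 19.17.
Rounding up, n = 20.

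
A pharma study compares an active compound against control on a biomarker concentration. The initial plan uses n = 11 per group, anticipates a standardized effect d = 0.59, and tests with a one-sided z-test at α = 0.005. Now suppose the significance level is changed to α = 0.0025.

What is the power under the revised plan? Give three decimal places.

δ = d·√(n/2) = 0.59 × √(11/2) = 1.3837 (unchanged). New critical value: z_{0.0025} = 2.807.
Revised power = P(Z > 2.807 − δ) = Φ(-1.423) = 0.0773.

Power ≈ 0.077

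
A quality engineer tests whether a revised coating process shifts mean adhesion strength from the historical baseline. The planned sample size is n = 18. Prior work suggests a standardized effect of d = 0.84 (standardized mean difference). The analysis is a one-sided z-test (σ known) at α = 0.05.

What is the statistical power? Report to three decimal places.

Noncentrality parameter: δ = d·√n = 0.84 × √18 = 3.5638
Critical value for a one-sided test at α = 0.05: z_α = 1.645.
Power = P(Z > 1.645 − δ) = Φ(1.919) = 0.9725.

Power ≈ 0.973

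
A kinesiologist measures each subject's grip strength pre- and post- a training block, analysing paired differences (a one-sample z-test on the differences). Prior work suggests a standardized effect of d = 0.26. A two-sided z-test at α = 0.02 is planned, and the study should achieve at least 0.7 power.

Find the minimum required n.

Set Φ(δ − 2.326) = 0.7; then δ − 2.326 = Φ⁻¹(0.7) = 0.524, giving δ = 2.851.
(The Φ(−δ − z_{α/2}) term is vanishingly small for δ > 0 and is dropped in the standard sample-size formula.)
δ = d·√n ⇒ n = (δ/d)² = (2.851 / 0.26)² = 120.22.
Round up to the next whole unit.

n = 121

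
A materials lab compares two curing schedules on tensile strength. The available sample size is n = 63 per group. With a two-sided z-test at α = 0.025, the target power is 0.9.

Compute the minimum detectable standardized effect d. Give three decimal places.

Required noncentrality: δ = z_{0.0125} + z_{0.10} = 2.241 + 1.282 = 3.523.
(Lower-tail contribution to power is negligible for δ > 0.)
δ = d·√(n/2) ⇒ d = δ/√(n/2) = 3.523/√(63/2) = 0.6277.

d ≈ 0.628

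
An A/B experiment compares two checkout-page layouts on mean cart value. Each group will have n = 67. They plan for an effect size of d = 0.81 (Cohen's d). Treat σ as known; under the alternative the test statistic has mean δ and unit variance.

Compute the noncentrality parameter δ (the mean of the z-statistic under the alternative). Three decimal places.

The noncentrality parameter scales effect size by the design's sample-size factor: δ = d·√(n/2) = 0.81 × √(67/2) = 4.6882

δ ≈ 4.688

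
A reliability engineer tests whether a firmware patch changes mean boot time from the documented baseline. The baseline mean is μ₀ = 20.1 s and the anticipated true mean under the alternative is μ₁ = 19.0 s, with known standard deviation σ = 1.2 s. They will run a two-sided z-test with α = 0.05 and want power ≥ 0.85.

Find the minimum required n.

n = 11

Standardized effect: d = |μ₁ − μ₀| / σ = |19.0 − 20.1| / 1.2 = 0.9167
For power 0.85 need Φ(δ − z_{0.025}) = 0.85, so δ = z_{0.025} + z_{0.15} = 1.960 + 1.036 = 2.996.
(The Φ(−δ − z_{α/2}) term is vanishingly small for δ > 0 and is dropped in the standard sample-size formula.)
δ = d·√n ⇒ n = (δ/d)² = (2.996 / 0.9167)² = 10.69.
Round up to the next whole unit.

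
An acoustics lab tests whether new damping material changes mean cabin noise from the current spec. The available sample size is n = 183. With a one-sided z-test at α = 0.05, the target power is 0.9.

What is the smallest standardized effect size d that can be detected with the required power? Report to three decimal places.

Required noncentrality: δ = z_{0.05} + z_{0.10} = 1.645 + 1.282 = 2.926.
δ = d·√n ⇒ d = δ/√n = 2.926/√183 = 0.2163.

d ≈ 0.216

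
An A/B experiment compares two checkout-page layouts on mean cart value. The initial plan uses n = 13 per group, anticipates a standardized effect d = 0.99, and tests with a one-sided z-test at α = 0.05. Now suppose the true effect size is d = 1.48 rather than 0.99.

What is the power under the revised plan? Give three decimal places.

Power ≈ 0.983

With d = 1.48: δ = d·√(n/2) = 1.48 × √(13/2) = 3.7733. Critical value z_{0.05} = 1.645.
Revised power = P(Z > 1.645 − δ) = Φ(2.128) = 0.9833.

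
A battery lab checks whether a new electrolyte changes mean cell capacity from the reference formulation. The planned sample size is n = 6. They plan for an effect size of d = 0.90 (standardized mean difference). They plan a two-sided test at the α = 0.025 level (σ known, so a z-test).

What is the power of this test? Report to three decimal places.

Noncentrality parameter: δ = d·√n = 0.90 × √6 = 2.2045
Two-sided α = 0.025 → critical value z_{0.0125} = 2.241.
Power = Φ(δ − 2.241) + Φ(−δ − 2.241) = Φ(-0.037) + Φ(-4.446) = 0.4853 + 0.0000 = 0.4853.

Power ≈ 0.485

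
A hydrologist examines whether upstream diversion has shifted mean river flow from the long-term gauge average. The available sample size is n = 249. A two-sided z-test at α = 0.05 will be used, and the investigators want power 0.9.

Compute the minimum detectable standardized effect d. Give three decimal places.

Required noncentrality: δ = z_{0.025} + z_{0.10} = 1.960 + 1.282 = 3.242.
(The second rejection-region term Φ(−δ − z_{α/2}) is negligible and dropped.)
δ = d·√n ⇒ d = δ/√n = 3.242/√249 = 0.2054.

d ≈ 0.205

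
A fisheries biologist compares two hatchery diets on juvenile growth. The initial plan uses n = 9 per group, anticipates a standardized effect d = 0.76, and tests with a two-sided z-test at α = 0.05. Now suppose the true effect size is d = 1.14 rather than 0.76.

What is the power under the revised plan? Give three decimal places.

Power ≈ 0.677

With d = 1.14: δ = d·√(n/2) = 1.14 × √(9/2) = 2.4183. Critical value z_{0.025} = 1.960.
Revised power = Φ(δ − 1.960) + Φ(−δ − 1.960) = Φ(0.458) + Φ(-4.378) = 0.6766 + 0.0000 = 0.6767.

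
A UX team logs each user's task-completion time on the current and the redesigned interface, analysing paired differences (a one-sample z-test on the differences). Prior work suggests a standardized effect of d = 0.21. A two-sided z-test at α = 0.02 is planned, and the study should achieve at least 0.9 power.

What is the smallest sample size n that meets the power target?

n = 296

For power 0.9 need Φ(δ − z_{0.01}) = 0.9, so δ = z_{0.01} + z_{0.10} = 2.326 + 1.282 = 3.608.
(For δ > 0 the lower-tail rejection region contributes negligibly to power, so the one-term inversion is standard.)
δ = d·√n ⇒ n = (δ/d)² = (3.608 / 0.21)² = 295.17.
Round up to the next whole unit.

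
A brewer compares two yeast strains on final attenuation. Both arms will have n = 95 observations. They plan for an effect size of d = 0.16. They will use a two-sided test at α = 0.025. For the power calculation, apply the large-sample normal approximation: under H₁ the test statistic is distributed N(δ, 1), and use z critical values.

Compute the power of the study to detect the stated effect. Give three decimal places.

Noncentrality parameter: δ = d·√(n/2) = 0.16 × √(95/2) = 1.1027
Two-sided α = 0.025 → critical value z_{0.0125} = 2.241.
Power = Φ(δ − 2.241) + Φ(−δ − 2.241) = Φ(-1.139) + Φ(-3.344) = 0.1274 + 0.0004 = 0.1278.

Power ≈ 0.128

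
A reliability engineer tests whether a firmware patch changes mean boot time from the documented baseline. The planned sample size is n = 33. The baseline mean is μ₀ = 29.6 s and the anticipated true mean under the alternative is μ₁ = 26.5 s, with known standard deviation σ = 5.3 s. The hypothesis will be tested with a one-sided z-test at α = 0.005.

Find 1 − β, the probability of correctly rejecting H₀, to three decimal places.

Power ≈ 0.784

Standardized effect: d = |μ₁ − μ₀| / σ = |26.5 − 29.6| / 5.3 = 0.5849
Noncentrality parameter: δ = d·√n = 0.5849 × √33 = 3.3600
Critical value for a one-sided test at α = 0.005: z_α = 2.576.
Power = Φ(δ − 2.576) = Φ(0.784) = 0.7835.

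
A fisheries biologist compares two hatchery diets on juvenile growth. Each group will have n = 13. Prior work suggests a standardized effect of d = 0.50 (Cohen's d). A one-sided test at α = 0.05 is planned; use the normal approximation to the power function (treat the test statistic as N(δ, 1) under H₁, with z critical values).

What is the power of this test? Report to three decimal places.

Power ≈ 0.356

Noncentrality parameter: δ = d·√(n/2) = 0.50 × √(13/2) = 1.2748
One-sided α = 0.05 → critical value z_{0.05} = 1.645.
Power = Φ(δ − 1.645) = Φ(-0.370) = 0.3557.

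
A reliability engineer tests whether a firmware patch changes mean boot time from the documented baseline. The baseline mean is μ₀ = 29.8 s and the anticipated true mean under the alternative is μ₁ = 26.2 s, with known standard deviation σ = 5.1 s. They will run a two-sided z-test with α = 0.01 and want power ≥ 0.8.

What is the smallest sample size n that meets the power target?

Standardized effect: d = |μ₁ − μ₀| / σ = |26.2 − 29.8| / 5.1 = 0.7059
For power 0.8 need Φ(δ − z_{0.005}) = 0.8, so δ = z_{0.005} + z_{0.20} = 2.576 + 0.842 = 3.417.
(The Φ(−δ − z_{α/2}) term is vanishingly small for δ > 0 and is dropped in the standard sample-size formula.)
δ = d·√n ⇒ n = (δ/d)² = (3.417 / 0.7059)² = 23.44.
Rounding up, n = 24.

n = 24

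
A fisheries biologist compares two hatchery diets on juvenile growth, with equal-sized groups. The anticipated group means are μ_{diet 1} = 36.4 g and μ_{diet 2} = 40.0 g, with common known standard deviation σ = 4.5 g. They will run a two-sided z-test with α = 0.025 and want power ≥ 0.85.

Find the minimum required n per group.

Standardized effect: d = |μ_{diet 1} − μ_{diet 2}| / σ = |36.4 − 40.0| / 4.5 = 0.8000
Set Φ(δ − 2.241) = 0.85; then δ − 2.241 = Φ⁻¹(0.85) = 1.036, giving δ = 3.278.
(The Φ(−δ − z_{α/2}) term is vanishingly small for δ > 0 and is dropped in the standard sample-size formula.)
δ = d·√(n/2) ⇒ n = 2(δ/d)² = 2 × (3.278 / 0.8000)² = 33.58.
Rounding up, n = 34 per group.

n = 34 per group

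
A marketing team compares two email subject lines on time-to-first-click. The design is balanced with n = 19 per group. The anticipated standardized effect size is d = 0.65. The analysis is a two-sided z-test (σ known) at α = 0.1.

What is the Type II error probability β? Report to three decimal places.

β ≈ 0.360

Noncentrality parameter: δ = d·√(n/2) = 0.65 × √(19/2) = 2.0034
Critical value for a two-sided test at α = 0.1: z_{α/2} = 1.645.
Power = Φ(δ − 1.645) + Φ(−δ − 1.645) = Φ(0.359) + Φ(-3.648) = 0.6400 + 0.0001 = 0.6402.
Type II error: β = 1 − power = 1 − 0.6402 = 0.3598.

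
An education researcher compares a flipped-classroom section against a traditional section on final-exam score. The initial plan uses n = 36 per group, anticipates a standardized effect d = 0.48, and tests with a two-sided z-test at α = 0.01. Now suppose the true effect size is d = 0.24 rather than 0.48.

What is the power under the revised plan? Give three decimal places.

With d = 0.24: δ = d·√(n/2) = 0.24 × √(36/2) = 1.0182. Critical value z_{0.005} = 2.576.
Revised power = Φ(δ − 2.576) + Φ(−δ − 2.576) = Φ(-1.558) + Φ(-3.594) = 0.0597 + 0.0002 = 0.0598.

Power ≈ 0.060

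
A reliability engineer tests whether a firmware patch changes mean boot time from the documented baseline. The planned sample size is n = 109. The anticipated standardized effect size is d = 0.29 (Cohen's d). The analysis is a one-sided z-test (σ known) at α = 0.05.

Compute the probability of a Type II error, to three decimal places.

β ≈ 0.083

Noncentrality parameter: δ = d·√n = 0.29 × √109 = 3.0277
Critical value for a one-sided test at α = 0.05: z_α = 1.645.
Power = Φ(δ − 1.645) = Φ(1.383) = 0.9166.
Type II error: β = 1 − power = 1 − 0.9166 = 0.0834.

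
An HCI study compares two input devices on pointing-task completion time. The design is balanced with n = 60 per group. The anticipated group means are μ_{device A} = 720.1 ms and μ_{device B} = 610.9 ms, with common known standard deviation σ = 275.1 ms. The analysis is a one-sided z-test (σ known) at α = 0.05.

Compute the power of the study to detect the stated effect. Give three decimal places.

Power ≈ 0.702

Standardized effect: d = |μ_{device A} − μ_{device B}| / σ = |720.1 − 610.9| / 275.1 = 0.3969
Noncentrality parameter: δ = d·√(n/2) = 0.3969 × √(60/2) = 2.1742
Critical value for a one-sided test at α = 0.05: z_α = 1.645.
Power = P(Z > 1.645 − δ) = Φ(0.529) = 0.7017.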